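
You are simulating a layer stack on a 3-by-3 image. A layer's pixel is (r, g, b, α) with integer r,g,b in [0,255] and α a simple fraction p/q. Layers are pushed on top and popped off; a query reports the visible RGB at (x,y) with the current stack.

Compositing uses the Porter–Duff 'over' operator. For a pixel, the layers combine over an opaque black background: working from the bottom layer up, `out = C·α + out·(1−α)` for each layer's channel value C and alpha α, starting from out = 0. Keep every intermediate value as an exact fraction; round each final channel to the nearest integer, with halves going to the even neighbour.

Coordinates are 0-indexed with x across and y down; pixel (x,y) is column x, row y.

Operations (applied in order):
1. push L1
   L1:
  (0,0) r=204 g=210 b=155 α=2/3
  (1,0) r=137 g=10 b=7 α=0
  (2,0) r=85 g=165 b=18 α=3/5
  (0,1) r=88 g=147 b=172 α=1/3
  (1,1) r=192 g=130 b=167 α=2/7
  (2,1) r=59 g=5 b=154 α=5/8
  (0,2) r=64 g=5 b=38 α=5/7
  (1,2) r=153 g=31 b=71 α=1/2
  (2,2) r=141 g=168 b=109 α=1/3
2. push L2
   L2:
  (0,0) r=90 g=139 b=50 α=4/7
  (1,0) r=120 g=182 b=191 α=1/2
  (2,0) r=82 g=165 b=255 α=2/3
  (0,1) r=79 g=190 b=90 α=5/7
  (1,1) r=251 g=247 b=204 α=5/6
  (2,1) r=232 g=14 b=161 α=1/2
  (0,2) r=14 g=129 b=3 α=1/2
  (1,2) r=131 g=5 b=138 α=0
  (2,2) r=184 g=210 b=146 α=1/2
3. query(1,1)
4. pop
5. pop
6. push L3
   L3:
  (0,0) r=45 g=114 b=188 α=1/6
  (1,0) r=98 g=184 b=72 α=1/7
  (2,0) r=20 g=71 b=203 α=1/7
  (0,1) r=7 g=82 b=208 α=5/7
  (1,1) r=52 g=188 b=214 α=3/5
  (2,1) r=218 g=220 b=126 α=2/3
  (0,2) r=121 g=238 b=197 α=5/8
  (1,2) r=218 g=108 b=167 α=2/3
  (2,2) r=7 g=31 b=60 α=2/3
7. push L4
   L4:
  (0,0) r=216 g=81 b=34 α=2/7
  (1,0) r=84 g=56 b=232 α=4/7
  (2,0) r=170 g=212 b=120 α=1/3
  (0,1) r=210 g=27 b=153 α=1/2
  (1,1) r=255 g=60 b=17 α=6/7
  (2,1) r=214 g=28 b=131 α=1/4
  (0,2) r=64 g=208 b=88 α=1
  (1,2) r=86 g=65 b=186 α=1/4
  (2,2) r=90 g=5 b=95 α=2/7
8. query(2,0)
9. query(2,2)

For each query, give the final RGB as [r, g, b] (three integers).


query (1,1) [L1,L2] — begin 0,0,0
L1 α=2/7: [384/7, 260/7, 334/7]
L2 α=5/6: [9169/42, 8905/42, 3737/21]
rounded: [218, 212, 178]

at x=2,y=0 over L3,L4:
+L3 (α=1/7) → [20/7, 71/7, 29]
+L4 (α=1/3) → [410/7, 542/7, 178/3]
= [59, 77, 59]

at x=2,y=2 over L3,L4:
L3 α=2/3: [14/3, 62/3, 40]
L4 α=2/7: [610/21, 340/21, 390/7]
= [29, 16, 56]


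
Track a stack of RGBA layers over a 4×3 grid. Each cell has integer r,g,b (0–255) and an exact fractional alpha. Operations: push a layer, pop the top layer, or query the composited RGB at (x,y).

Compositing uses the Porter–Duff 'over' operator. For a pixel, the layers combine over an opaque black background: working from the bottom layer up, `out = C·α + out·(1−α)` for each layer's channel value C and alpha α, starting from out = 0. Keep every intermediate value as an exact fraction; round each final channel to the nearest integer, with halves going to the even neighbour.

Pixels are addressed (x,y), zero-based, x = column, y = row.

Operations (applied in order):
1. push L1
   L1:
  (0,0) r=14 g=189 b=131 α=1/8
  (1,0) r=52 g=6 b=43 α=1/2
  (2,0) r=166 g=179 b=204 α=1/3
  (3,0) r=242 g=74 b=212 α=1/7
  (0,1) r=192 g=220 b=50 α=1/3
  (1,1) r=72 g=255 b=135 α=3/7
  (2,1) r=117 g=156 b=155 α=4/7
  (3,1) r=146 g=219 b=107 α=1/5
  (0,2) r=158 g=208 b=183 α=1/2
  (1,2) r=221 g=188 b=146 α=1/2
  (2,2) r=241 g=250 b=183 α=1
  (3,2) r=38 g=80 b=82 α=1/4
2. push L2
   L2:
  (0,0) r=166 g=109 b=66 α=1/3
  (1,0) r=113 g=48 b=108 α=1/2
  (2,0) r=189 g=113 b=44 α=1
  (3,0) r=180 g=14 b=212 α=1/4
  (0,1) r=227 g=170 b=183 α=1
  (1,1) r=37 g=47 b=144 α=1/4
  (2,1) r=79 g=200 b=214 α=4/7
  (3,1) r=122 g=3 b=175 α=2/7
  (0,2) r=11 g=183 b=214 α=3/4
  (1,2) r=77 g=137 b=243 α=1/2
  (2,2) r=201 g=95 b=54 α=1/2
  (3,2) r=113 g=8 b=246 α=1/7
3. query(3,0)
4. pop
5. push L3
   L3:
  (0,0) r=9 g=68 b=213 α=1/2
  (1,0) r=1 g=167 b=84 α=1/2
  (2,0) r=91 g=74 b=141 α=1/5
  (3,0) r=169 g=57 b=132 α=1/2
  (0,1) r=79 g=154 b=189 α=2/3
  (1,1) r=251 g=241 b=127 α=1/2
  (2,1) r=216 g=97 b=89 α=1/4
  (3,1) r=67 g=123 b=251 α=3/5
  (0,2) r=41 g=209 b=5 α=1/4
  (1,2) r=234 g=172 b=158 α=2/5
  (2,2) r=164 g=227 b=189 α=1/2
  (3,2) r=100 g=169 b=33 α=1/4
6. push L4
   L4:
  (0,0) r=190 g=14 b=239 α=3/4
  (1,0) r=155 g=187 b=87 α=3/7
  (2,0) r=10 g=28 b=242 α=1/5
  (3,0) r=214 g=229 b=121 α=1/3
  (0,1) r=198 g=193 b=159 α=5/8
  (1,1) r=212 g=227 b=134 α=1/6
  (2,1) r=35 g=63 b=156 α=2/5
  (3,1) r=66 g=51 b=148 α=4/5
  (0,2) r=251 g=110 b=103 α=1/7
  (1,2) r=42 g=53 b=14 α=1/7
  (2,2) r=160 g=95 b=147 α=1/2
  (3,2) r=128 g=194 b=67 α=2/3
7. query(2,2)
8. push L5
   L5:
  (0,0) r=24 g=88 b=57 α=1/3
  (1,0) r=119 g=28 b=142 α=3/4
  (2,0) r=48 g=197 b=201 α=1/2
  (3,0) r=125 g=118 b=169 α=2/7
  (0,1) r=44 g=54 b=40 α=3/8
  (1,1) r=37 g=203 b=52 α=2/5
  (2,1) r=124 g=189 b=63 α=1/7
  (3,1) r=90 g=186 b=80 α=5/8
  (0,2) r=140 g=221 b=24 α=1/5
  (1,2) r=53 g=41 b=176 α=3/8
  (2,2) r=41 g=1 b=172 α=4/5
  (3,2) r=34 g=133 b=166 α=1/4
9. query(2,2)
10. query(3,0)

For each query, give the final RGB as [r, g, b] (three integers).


query (3,0) [L1,L2] — begin 0,0,0
after L1 α=1/7: [242/7, 74/7, 212/7]
after L2 α=1/4: [993/14, 80/7, 530/7]
rounded: [71, 11, 76]

(2,2) stack=L1,L3,L4; from [0,0,0]:
L1 α=1: [241, 250, 183]
L3 α=1/2: [405/2, 477/2, 186]
L4 α=1/2: [725/4, 667/4, 333/2]
rounded: [181, 167, 166]

at x=2,y=2 over L1,L3,L4,L5:
L1 α=1: [241, 250, 183]
L3 α=1/2: [405/2, 477/2, 186]
L4 α=1/2: [725/4, 667/4, 333/2]
L5 α=4/5: [1381/20, 683/20, 1709/10]
rounded: [69, 34, 171]

at x=3,y=0 over L1,L3,L4,L5:
+L1 (α=1/7) → [242/7, 74/7, 212/7]
+L3 (α=1/2) → [1425/14, 473/14, 568/7]
+L4 (α=1/3) → [2923/21, 692/7, 661/7]
+L5 (α=2/7) → [19865/147, 5112/49, 5671/49]
→ [135, 104, 116]


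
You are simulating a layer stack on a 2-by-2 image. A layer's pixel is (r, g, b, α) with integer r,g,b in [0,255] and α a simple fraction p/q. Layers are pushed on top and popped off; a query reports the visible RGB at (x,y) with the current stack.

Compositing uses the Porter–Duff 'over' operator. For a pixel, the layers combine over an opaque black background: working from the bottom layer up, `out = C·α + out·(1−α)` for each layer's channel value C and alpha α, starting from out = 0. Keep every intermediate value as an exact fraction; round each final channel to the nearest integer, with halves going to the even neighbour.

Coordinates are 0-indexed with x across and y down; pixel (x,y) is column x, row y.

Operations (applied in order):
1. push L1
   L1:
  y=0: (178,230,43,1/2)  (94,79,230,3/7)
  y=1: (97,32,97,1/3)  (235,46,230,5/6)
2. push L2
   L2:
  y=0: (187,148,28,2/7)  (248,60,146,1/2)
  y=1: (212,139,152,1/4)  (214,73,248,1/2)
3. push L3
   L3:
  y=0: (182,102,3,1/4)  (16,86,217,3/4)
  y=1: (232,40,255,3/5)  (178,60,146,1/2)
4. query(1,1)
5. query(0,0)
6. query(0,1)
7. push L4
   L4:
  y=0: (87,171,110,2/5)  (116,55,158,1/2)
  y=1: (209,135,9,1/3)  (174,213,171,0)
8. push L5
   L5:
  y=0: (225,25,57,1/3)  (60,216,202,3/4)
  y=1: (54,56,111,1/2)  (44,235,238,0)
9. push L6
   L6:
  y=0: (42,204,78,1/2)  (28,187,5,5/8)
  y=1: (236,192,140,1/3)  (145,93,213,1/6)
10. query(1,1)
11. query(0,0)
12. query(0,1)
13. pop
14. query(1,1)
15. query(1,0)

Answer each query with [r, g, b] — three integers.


at x=1,y=1 over L1,L2,L3:
L1 α=5/6: [1175/6, 115/3, 575/3]
L2 α=1/2: [2459/12, 167/3, 1319/6]
L3 α=1/2: [4595/24, 347/6, 2195/12]
rounded: [191, 58, 183]

at x=0,y=0 over L1,L2,L3:
after L1 α=1/2: [89, 115, 43/2]
after L2 α=2/7: [117, 871/7, 327/14]
after L3 α=1/4: [533/4, 3327/28, 1023/56]
= [133, 119, 18]

query (0,1) [L1,L2,L3] — begin 0,0,0
+L1 (α=1/3) → [97/3, 32/3, 97/3]
+L2 (α=1/4) → [309/4, 171/4, 249/4]
+L3 (α=3/5) → [1701/10, 411/10, 1779/10]
rounded: [170, 41, 178]

at x=1,y=1 over L1,L2,L3,L4,L5,L6:
+L1 (α=5/6) → [1175/6, 115/3, 575/3]
+L2 (α=1/2) → [2459/12, 167/3, 1319/6]
+L3 (α=1/2) → [4595/24, 347/6, 2195/12]
+L4 (α=0) → [4595/24, 347/6, 2195/12]
+L5 (α=0) → [4595/24, 347/6, 2195/12]
+L6 (α=1/6) → [26455/144, 2293/36, 13531/72]
= [184, 64, 188]

query (0,0) [L1,L2,L3,L4,L5,L6] — begin 0,0,0
L1 α=1/2: [89, 115, 43/2]
L2 α=2/7: [117, 871/7, 327/14]
L3 α=1/4: [533/4, 3327/28, 1023/56]
L4 α=2/5: [459/4, 19557/140, 15389/280]
L5 α=1/3: [303/2, 21307/210, 23369/420]
L6 α=1/2: [387/4, 64147/420, 56129/840]
rounded: [97, 153, 67]

(0,1) stack=L1,L2,L3,L4,L5,L6; from [0,0,0]:
+L1 (α=1/3) → [97/3, 32/3, 97/3]
+L2 (α=1/4) → [309/4, 171/4, 249/4]
+L3 (α=3/5) → [1701/10, 411/10, 1779/10]
+L4 (α=1/3) → [2746/15, 362/5, 608/5]
+L5 (α=1/2) → [1778/15, 321/5, 1163/10]
+L6 (α=1/3) → [7096/45, 534/5, 621/5]
rounded: [158, 107, 124]

at x=1,y=1 over L1,L2,L3,L4,L5:
L1 α=5/6: [1175/6, 115/3, 575/3]
L2 α=1/2: [2459/12, 167/3, 1319/6]
L3 α=1/2: [4595/24, 347/6, 2195/12]
L4 α=0: [4595/24, 347/6, 2195/12]
L5 α=0: [4595/24, 347/6, 2195/12]
→ [191, 58, 183]

at x=1,y=0 over L1,L2,L3,L4,L5:
L1 α=3/7: [282/7, 237/7, 690/7]
L2 α=1/2: [1009/7, 657/14, 856/7]
L3 α=3/4: [1345/28, 4269/56, 5413/28]
L4 α=1/2: [4593/56, 7349/112, 9837/56]
L5 α=3/4: [14673/224, 79925/448, 43773/224]
rounded: [66, 178, 195]


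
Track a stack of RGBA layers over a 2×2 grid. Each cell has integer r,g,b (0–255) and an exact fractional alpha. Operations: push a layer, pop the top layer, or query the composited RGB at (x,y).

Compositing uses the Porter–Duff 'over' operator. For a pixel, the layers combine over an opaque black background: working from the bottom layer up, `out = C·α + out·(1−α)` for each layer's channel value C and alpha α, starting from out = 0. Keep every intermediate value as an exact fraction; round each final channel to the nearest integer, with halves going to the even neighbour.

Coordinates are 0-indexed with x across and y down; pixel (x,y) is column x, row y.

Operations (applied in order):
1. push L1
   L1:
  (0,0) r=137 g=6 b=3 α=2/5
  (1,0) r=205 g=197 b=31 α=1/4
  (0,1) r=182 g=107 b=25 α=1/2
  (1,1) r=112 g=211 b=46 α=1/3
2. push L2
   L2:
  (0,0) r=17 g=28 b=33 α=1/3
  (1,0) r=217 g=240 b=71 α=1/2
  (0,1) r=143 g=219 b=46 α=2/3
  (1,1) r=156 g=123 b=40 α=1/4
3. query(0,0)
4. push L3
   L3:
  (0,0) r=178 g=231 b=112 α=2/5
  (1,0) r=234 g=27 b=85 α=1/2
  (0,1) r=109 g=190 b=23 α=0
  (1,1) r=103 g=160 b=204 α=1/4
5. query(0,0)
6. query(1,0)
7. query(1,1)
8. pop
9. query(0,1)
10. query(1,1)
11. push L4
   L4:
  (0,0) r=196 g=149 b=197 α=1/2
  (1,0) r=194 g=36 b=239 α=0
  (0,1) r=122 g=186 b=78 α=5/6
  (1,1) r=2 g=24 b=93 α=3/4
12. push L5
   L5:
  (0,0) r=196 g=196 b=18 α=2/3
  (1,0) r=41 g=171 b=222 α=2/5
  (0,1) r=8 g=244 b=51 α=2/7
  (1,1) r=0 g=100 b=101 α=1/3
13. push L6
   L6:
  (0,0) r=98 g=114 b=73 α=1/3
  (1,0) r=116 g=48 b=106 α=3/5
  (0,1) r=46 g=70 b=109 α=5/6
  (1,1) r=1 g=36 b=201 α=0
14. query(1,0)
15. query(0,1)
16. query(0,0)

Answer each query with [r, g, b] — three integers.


query (0,0) [L1,L2] — begin 0,0,0
L1 α=2/5: [274/5, 12/5, 6/5]
L2 α=1/3: [211/5, 164/15, 59/5]
→ [42, 11, 12]

at x=0,y=0 over L1,L2,L3:
after L1 α=2/5: [274/5, 12/5, 6/5]
after L2 α=1/3: [211/5, 164/15, 59/5]
after L3 α=2/5: [2413/25, 2474/25, 1297/25]
rounded: [97, 99, 52]

query (1,0) [L1,L2,L3] — begin 0,0,0
+L1 (α=1/4) → [205/4, 197/4, 31/4]
+L2 (α=1/2) → [1073/8, 1157/8, 315/8]
+L3 (α=1/2) → [2945/16, 1373/16, 995/16]
= [184, 86, 62]

query (1,1) [L1,L2,L3] — begin 0,0,0
L1 α=1/3: [112/3, 211/3, 46/3]
L2 α=1/4: [67, 167/2, 43/2]
L3 α=1/4: [76, 821/8, 537/8]
→ [76, 103, 67]

query (0,1) [L1,L2] — begin 0,0,0
after L1 α=1/2: [91, 107/2, 25/2]
after L2 α=2/3: [377/3, 983/6, 209/6]
= [126, 164, 35]

(1,1) stack=L1,L2; from [0,0,0]:
after L1 α=1/3: [112/3, 211/3, 46/3]
after L2 α=1/4: [67, 167/2, 43/2]
→ [67, 84, 22]

query (1,0) [L1,L2,L4,L5,L6] — begin 0,0,0
L1 α=1/4: [205/4, 197/4, 31/4]
L2 α=1/2: [1073/8, 1157/8, 315/8]
L4 α=0: [1073/8, 1157/8, 315/8]
L5 α=2/5: [775/8, 6207/40, 4497/40]
L6 α=3/5: [2167/20, 9087/100, 10857/100]
= [108, 91, 109]

at x=0,y=1 over L1,L2,L4,L5,L6:
+L1 (α=1/2) → [91, 107/2, 25/2]
+L2 (α=2/3) → [377/3, 983/6, 209/6]
+L4 (α=5/6) → [2207/18, 6563/36, 2549/36]
+L5 (α=2/7) → [11323/126, 50383/252, 16417/252]
+L6 (α=5/6) → [40303/756, 138583/1512, 153757/1512]
→ [53, 92, 102]

(0,0) stack=L1,L2,L4,L5,L6; from [0,0,0]:
L1 α=2/5: [274/5, 12/5, 6/5]
L2 α=1/3: [211/5, 164/15, 59/5]
L4 α=1/2: [1191/10, 2399/30, 522/5]
L5 α=2/3: [5111/30, 14159/90, 234/5]
L6 α=1/3: [6581/45, 19289/135, 833/15]
rounded: [146, 143, 56]


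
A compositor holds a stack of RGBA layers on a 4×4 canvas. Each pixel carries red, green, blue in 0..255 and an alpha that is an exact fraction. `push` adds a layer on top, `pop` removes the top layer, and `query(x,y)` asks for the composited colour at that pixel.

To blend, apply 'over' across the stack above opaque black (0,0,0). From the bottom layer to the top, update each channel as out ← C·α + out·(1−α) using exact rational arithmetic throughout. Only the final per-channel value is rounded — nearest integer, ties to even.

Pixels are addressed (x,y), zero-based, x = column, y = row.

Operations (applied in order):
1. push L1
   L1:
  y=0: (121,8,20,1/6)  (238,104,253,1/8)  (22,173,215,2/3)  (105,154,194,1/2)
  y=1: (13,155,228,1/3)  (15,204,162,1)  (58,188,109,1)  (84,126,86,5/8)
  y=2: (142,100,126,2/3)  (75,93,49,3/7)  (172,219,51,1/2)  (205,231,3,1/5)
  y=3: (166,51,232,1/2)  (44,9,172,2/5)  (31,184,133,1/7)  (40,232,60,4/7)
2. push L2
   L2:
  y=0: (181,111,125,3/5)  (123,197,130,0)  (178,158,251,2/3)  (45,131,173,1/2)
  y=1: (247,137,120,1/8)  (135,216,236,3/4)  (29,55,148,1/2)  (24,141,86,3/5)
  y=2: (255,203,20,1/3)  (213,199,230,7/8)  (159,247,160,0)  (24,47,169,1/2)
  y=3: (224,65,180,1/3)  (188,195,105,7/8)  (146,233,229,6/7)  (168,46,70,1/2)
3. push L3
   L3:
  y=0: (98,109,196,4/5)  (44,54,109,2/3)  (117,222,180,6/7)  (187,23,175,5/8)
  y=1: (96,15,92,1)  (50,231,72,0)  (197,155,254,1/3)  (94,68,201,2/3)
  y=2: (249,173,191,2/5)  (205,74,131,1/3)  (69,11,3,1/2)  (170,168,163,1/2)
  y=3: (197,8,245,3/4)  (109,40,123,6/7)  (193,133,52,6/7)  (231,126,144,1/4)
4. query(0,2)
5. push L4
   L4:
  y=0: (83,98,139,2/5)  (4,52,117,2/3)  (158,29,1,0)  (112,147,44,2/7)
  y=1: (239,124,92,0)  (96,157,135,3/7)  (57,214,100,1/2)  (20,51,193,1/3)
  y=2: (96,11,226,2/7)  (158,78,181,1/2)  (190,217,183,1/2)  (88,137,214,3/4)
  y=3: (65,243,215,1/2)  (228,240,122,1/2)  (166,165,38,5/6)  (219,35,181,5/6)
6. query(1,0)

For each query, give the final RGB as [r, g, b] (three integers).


query (0,2) [L1,L2,L3] — begin 0,0,0
L1 α=2/3: [284/3, 200/3, 84]
L2 α=1/3: [1333/9, 1009/9, 188/3]
L3 α=2/5: [2827/15, 2047/15, 114]
→ [188, 136, 114]

(1,0) stack=L1,L2,L3,L4; from [0,0,0]:
+L1 (α=1/8) → [119/4, 13, 253/8]
+L2 (α=0) → [119/4, 13, 253/8]
+L3 (α=2/3) → [157/4, 121/3, 1997/24]
+L4 (α=2/3) → [63/4, 433/9, 7613/72]
→ [16, 48, 106]


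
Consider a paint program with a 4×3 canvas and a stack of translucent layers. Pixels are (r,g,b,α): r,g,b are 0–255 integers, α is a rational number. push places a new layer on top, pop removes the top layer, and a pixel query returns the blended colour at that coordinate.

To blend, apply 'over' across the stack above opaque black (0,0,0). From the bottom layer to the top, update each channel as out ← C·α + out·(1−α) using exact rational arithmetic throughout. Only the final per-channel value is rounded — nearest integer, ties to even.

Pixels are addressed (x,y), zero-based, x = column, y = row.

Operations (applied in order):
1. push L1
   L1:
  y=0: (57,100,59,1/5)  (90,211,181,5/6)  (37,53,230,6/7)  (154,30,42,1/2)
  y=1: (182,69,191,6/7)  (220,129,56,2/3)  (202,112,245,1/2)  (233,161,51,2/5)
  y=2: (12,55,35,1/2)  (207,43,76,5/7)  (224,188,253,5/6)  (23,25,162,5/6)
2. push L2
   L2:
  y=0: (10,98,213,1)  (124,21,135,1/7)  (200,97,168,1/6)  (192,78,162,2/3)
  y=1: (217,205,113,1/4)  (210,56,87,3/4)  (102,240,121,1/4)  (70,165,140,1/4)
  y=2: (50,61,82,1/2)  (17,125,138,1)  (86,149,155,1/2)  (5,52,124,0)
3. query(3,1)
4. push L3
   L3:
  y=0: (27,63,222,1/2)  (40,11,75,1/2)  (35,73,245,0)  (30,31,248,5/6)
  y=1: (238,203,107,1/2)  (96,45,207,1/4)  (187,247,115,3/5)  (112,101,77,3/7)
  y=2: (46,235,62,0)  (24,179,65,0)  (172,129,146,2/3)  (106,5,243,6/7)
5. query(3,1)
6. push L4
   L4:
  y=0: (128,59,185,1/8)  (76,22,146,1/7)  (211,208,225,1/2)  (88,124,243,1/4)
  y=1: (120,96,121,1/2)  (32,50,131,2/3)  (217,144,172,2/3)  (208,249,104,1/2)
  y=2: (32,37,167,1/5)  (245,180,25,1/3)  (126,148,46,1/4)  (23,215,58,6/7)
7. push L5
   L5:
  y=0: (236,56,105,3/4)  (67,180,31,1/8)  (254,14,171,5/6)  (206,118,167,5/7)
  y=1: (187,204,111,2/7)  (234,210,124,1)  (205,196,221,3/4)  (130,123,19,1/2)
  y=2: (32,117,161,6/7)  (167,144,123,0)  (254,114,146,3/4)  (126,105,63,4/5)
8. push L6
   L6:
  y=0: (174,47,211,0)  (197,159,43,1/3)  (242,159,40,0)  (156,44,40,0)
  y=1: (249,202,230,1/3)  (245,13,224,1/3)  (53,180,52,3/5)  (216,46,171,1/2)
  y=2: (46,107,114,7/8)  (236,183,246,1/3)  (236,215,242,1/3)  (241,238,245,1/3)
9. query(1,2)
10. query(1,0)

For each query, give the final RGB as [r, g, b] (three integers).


query (3,1) [L1,L2] — begin 0,0,0
L1 α=2/5: [466/5, 322/5, 102/5]
L2 α=1/4: [437/5, 1791/20, 503/10]
= [87, 90, 50]

(3,1) stack=L1,L2,L3; from [0,0,0]:
L1 α=2/5: [466/5, 322/5, 102/5]
L2 α=1/4: [437/5, 1791/20, 503/10]
L3 α=3/7: [3428/35, 3306/35, 2161/35]
→ [98, 94, 62]

(1,2) stack=L1,L2,L3,L4,L5,L6; from [0,0,0]:
after L1 α=5/7: [1035/7, 215/7, 380/7]
after L2 α=1: [17, 125, 138]
after L3 α=0: [17, 125, 138]
after L4 α=1/3: [93, 430/3, 301/3]
after L5 α=0: [93, 430/3, 301/3]
after L6 α=1/3: [422/3, 1409/9, 1340/9]
= [141, 157, 149]

at x=1,y=0 over L1,L2,L3,L4,L5,L6:
after L1 α=5/6: [75, 1055/6, 905/6]
after L2 α=1/7: [82, 1076/7, 1040/7]
after L3 α=1/2: [61, 1153/14, 1565/14]
after L4 α=1/7: [442/7, 3613/49, 5717/49]
after L5 α=1/8: [509/8, 4873/56, 2967/28]
after L6 α=1/3: [1297/12, 9325/84, 3569/42]
rounded: [108, 111, 85]


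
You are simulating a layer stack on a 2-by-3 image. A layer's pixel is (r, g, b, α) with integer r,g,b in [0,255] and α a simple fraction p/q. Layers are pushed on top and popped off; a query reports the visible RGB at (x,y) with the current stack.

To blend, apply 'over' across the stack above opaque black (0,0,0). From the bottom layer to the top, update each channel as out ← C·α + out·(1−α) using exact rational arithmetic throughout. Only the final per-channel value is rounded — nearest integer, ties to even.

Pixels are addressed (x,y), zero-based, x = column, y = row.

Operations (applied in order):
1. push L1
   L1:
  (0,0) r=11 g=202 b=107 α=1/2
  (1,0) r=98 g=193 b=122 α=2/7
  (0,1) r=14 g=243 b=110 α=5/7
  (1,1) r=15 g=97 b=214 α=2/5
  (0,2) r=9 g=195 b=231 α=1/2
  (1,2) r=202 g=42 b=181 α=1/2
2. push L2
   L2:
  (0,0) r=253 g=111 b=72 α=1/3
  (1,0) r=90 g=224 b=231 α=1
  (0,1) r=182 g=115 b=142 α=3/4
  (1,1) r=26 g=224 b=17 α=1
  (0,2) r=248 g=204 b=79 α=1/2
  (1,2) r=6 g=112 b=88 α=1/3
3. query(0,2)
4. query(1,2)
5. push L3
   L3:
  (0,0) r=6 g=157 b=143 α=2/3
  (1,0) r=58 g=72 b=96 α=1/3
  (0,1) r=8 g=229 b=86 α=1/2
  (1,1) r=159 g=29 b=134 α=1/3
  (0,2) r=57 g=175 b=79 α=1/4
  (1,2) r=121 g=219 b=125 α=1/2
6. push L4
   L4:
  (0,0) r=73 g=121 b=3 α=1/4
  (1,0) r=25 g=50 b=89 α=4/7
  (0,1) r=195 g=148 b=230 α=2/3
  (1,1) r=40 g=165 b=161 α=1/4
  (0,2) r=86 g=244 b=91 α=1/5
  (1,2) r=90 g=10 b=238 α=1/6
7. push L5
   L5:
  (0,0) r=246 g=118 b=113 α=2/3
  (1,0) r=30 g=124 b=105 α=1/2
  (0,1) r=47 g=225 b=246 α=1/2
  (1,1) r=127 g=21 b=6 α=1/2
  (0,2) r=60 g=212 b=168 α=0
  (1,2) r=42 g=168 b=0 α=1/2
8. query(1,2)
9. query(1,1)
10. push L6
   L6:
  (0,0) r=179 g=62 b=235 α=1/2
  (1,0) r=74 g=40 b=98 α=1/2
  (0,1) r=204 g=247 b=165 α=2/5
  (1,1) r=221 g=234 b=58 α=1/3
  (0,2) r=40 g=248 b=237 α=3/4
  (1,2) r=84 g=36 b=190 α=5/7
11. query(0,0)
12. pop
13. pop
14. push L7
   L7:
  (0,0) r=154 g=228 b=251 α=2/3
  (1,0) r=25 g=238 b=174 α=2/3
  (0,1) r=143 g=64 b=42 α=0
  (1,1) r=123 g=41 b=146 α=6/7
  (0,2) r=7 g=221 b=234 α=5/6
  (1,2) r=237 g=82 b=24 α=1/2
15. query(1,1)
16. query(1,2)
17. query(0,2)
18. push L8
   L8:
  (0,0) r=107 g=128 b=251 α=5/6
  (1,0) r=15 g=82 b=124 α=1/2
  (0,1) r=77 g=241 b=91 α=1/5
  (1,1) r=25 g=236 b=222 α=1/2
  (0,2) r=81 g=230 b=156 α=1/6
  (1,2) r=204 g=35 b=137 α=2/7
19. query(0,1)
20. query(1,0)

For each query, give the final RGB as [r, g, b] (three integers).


query (0,2) [L1,L2] — begin 0,0,0
L1 α=1/2: [9/2, 195/2, 231/2]
L2 α=1/2: [505/4, 603/4, 389/4]
= [126, 151, 97]

query (1,2) [L1,L2] — begin 0,0,0
+L1 (α=1/2) → [101, 21, 181/2]
+L2 (α=1/3) → [208/3, 154/3, 269/3]
→ [69, 51, 90]

at x=1,y=2 over L1,L2,L3,L4,L5:
L1 α=1/2: [101, 21, 181/2]
L2 α=1/3: [208/3, 154/3, 269/3]
L3 α=1/2: [571/6, 811/6, 322/3]
L4 α=1/6: [3395/36, 4115/36, 1162/9]
L5 α=1/2: [4907/72, 10163/72, 581/9]
rounded: [68, 141, 65]

at x=1,y=1 over L1,L2,L3,L4,L5:
after L1 α=2/5: [6, 194/5, 428/5]
after L2 α=1: [26, 224, 17]
after L3 α=1/3: [211/3, 159, 56]
after L4 α=1/4: [251/4, 321/2, 329/4]
after L5 α=1/2: [759/8, 363/4, 353/8]
→ [95, 91, 44]

query (0,0) [L1,L2,L3,L4,L5,L6] — begin 0,0,0
after L1 α=1/2: [11/2, 101, 107/2]
after L2 α=1/3: [88, 313/3, 179/3]
after L3 α=2/3: [100/3, 1255/9, 1037/9]
after L4 α=1/4: [173/4, 809/6, 523/6]
after L5 α=2/3: [2141/12, 2225/18, 1879/18]
after L6 α=1/2: [4289/24, 3341/36, 6109/36]
rounded: [179, 93, 170]

(1,1) stack=L1,L2,L3,L4,L7; from [0,0,0]:
L1 α=2/5: [6, 194/5, 428/5]
L2 α=1: [26, 224, 17]
L3 α=1/3: [211/3, 159, 56]
L4 α=1/4: [251/4, 321/2, 329/4]
L7 α=6/7: [3203/28, 813/14, 3833/28]
= [114, 58, 137]

at x=1,y=2 over L1,L2,L3,L4,L7:
+L1 (α=1/2) → [101, 21, 181/2]
+L2 (α=1/3) → [208/3, 154/3, 269/3]
+L3 (α=1/2) → [571/6, 811/6, 322/3]
+L4 (α=1/6) → [3395/36, 4115/36, 1162/9]
+L7 (α=1/2) → [11927/72, 7067/72, 689/9]
rounded: [166, 98, 77]

query (0,2) [L1,L2,L3,L4,L7] — begin 0,0,0
after L1 α=1/2: [9/2, 195/2, 231/2]
after L2 α=1/2: [505/4, 603/4, 389/4]
after L3 α=1/4: [1743/16, 2509/16, 1483/16]
after L4 α=1/5: [2087/20, 697/4, 1847/20]
after L7 α=5/6: [929/40, 5117/24, 25247/120]
rounded: [23, 213, 210]

at x=0,y=1 over L1,L2,L3,L4,L7,L8:
+L1 (α=5/7) → [10, 1215/7, 550/7]
+L2 (α=3/4) → [139, 1815/14, 883/7]
+L3 (α=1/2) → [147/2, 5021/28, 1485/14]
+L4 (α=2/3) → [309/2, 13309/84, 7925/42]
+L7 (α=0) → [309/2, 13309/84, 7925/42]
+L8 (α=1/5) → [139, 3674/21, 17761/105]
→ [139, 175, 169]

query (1,0) [L1,L2,L3,L4,L7,L8] — begin 0,0,0
+L1 (α=2/7) → [28, 386/7, 244/7]
+L2 (α=1) → [90, 224, 231]
+L3 (α=1/3) → [238/3, 520/3, 186]
+L4 (α=4/7) → [338/7, 720/7, 914/7]
+L7 (α=2/3) → [688/21, 4052/21, 3350/21]
+L8 (α=1/2) → [1003/42, 2887/21, 2977/21]
rounded: [24, 137, 142]


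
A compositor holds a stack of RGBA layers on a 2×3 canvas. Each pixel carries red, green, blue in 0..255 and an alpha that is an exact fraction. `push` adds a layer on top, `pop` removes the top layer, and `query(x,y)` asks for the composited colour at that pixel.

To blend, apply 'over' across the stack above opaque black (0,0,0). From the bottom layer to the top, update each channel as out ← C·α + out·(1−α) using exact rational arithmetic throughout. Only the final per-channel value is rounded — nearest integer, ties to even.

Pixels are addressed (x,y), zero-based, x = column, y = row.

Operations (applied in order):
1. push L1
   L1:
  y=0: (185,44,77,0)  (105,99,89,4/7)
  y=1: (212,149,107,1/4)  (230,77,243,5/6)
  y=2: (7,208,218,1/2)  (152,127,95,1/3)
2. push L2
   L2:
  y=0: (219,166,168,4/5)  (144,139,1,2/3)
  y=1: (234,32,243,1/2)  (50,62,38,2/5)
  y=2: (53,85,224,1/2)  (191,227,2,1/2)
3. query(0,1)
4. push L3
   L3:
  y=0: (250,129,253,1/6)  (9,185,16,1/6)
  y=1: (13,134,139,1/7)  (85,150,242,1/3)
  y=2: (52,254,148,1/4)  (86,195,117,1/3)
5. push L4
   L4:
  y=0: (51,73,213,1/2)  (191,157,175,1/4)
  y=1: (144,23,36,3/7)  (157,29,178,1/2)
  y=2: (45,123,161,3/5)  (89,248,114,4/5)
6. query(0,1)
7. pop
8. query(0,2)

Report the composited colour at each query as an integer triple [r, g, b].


query (0,1) [L1,L2] — begin 0,0,0
after L1 α=1/4: [53, 149/4, 107/4]
after L2 α=1/2: [287/2, 277/8, 1079/8]
rounded: [144, 35, 135]

query (0,1) [L1,L2,L3,L4] — begin 0,0,0
L1 α=1/4: [53, 149/4, 107/4]
L2 α=1/2: [287/2, 277/8, 1079/8]
L3 α=1/7: [874/7, 1367/28, 3793/28]
L4 α=3/7: [6520/49, 1850/49, 4549/49]
rounded: [133, 38, 93]

at x=0,y=2 over L1,L2,L3:
L1 α=1/2: [7/2, 104, 109]
L2 α=1/2: [113/4, 189/2, 333/2]
L3 α=1/4: [547/16, 1075/8, 1295/8]
→ [34, 134, 162]


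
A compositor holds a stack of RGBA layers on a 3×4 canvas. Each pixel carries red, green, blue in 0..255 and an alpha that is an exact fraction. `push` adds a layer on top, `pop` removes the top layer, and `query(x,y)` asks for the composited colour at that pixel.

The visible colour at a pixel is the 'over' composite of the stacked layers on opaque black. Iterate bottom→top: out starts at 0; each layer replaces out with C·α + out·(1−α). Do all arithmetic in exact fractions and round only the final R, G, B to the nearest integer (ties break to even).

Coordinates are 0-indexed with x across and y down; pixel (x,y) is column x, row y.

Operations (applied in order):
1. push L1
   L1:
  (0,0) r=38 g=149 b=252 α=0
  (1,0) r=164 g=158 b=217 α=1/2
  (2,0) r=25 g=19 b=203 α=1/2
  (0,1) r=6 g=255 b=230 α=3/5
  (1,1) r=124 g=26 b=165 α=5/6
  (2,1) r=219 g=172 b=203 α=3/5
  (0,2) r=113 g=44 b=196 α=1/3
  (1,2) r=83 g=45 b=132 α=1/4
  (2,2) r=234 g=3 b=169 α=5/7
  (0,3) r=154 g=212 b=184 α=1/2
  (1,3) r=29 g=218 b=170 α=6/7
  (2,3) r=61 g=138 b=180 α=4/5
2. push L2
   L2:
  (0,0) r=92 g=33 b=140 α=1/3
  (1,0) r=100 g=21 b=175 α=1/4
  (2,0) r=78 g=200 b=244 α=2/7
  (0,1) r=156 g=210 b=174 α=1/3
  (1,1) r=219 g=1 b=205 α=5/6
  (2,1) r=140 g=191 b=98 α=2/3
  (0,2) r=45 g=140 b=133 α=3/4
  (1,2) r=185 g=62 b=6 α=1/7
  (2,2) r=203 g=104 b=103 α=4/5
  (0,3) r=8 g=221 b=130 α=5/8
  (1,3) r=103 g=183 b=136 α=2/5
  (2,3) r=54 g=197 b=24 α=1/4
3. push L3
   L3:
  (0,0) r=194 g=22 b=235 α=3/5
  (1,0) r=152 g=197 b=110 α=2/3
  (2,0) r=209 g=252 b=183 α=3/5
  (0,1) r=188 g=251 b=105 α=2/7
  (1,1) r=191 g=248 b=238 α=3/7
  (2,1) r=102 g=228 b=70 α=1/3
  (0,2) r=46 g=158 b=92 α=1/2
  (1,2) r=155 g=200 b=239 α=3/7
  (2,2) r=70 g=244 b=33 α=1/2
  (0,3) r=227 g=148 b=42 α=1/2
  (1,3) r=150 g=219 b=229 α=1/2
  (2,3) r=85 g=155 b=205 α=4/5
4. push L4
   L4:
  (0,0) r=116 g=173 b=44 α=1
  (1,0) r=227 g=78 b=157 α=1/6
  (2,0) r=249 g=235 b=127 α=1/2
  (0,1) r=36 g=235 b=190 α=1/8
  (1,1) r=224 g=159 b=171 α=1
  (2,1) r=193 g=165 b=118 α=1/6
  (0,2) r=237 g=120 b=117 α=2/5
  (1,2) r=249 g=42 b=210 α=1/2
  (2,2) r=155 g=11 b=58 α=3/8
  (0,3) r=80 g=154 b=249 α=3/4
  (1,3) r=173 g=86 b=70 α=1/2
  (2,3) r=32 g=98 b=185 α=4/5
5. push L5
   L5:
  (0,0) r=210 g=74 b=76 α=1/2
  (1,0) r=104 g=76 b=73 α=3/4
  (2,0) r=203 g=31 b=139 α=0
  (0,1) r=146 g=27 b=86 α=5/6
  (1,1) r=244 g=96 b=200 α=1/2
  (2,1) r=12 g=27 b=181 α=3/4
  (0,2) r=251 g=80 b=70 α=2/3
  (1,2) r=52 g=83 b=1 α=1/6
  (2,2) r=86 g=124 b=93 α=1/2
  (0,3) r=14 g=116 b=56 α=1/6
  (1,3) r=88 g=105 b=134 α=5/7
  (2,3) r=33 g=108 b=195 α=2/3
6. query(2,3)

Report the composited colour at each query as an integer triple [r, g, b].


query (2,3) [L1,L2,L3,L4,L5] — begin 0,0,0
after L1 α=4/5: [244/5, 552/5, 144]
after L2 α=1/4: [501/10, 2641/20, 114]
after L3 α=4/5: [3901/50, 15041/100, 934/5]
after L4 α=4/5: [10301/250, 54241/500, 4634/25]
after L5 α=2/3: [26801/750, 162241/1500, 14384/75]
= [36, 108, 192]


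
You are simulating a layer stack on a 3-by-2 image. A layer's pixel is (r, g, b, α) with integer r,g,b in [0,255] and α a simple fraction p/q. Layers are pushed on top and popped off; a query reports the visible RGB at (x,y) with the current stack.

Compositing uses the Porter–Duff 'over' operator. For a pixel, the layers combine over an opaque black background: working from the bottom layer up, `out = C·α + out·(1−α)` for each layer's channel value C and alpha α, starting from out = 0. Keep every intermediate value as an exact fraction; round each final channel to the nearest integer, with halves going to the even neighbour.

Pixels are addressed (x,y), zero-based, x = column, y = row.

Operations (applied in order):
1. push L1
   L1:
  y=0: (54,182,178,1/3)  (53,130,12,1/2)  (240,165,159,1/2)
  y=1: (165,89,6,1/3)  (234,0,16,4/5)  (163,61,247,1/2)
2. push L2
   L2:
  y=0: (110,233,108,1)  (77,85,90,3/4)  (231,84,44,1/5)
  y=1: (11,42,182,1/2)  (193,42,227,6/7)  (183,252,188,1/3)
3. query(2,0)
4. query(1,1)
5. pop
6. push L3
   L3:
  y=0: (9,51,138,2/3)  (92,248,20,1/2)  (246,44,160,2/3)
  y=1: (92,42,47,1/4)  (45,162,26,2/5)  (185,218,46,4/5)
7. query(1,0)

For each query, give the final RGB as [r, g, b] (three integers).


at x=2,y=0 over L1,L2:
after L1 α=1/2: [120, 165/2, 159/2]
after L2 α=1/5: [711/5, 414/5, 362/5]
= [142, 83, 72]

at x=1,y=1 over L1,L2:
after L1 α=4/5: [936/5, 0, 64/5]
after L2 α=6/7: [6726/35, 36, 982/5]
rounded: [192, 36, 196]

at x=1,y=0 over L1,L3:
L1 α=1/2: [53/2, 65, 6]
L3 α=1/2: [237/4, 313/2, 13]
rounded: [59, 156, 13]


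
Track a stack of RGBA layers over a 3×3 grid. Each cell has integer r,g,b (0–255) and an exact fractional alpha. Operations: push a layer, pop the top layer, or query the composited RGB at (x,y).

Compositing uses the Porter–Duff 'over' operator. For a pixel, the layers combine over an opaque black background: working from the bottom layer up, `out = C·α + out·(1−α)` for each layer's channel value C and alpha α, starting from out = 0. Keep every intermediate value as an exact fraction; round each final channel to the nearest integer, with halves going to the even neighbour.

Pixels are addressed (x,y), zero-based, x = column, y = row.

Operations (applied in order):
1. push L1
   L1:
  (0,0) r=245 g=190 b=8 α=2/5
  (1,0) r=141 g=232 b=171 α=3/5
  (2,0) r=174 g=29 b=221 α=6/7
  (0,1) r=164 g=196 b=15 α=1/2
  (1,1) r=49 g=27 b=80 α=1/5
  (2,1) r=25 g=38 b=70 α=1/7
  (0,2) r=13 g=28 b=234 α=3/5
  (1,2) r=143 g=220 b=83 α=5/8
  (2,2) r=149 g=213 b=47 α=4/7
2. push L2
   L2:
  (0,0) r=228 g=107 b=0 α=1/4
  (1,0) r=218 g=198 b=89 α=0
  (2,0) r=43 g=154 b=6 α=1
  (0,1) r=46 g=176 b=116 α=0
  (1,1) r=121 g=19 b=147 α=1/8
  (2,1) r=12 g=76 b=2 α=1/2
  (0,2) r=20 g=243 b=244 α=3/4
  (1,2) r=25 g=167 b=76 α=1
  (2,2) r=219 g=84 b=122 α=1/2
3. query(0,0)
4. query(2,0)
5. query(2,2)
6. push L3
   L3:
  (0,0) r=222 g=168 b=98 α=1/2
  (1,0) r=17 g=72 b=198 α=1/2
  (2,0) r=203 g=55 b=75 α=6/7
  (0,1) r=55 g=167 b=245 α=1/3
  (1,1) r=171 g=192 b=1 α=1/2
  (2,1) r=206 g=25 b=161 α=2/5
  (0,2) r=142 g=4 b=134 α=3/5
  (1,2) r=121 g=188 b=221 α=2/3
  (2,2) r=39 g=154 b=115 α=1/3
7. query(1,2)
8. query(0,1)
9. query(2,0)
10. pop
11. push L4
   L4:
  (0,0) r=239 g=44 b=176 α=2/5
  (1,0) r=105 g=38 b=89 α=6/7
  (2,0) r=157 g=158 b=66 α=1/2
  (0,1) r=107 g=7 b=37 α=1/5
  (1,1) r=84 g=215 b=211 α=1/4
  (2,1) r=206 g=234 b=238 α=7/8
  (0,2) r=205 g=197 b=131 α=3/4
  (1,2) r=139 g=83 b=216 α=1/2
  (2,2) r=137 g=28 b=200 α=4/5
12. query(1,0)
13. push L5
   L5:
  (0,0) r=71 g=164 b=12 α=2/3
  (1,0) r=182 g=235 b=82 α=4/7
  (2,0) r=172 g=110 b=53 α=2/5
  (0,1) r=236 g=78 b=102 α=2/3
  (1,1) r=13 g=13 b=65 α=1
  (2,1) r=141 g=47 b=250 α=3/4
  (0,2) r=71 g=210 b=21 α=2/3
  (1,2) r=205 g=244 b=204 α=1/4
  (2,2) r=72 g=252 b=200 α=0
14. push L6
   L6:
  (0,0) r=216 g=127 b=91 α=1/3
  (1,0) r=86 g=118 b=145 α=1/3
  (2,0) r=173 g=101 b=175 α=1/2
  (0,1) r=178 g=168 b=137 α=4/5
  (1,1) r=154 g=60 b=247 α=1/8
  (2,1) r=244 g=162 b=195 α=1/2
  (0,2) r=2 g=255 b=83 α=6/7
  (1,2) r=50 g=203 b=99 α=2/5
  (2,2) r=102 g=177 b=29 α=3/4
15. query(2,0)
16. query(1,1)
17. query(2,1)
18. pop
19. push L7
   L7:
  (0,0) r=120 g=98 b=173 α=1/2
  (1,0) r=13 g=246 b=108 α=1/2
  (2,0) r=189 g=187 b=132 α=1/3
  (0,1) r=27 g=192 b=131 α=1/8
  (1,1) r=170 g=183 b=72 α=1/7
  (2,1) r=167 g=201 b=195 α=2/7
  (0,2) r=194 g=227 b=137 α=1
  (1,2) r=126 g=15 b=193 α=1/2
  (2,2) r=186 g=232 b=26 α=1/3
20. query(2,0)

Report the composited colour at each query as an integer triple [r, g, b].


(0,0) stack=L1,L2; from [0,0,0]:
L1 α=2/5: [98, 76, 16/5]
L2 α=1/4: [261/2, 335/4, 12/5]
rounded: [130, 84, 2]

query (2,0) [L1,L2] — begin 0,0,0
after L1 α=6/7: [1044/7, 174/7, 1326/7]
after L2 α=1: [43, 154, 6]
→ [43, 154, 6]

query (2,2) [L1,L2] — begin 0,0,0
after L1 α=4/7: [596/7, 852/7, 188/7]
after L2 α=1/2: [2129/14, 720/7, 521/7]
rounded: [152, 103, 74]

at x=1,y=2 over L1,L2,L3:
after L1 α=5/8: [715/8, 275/2, 415/8]
after L2 α=1: [25, 167, 76]
after L3 α=2/3: [89, 181, 518/3]
→ [89, 181, 173]

query (0,1) [L1,L2,L3] — begin 0,0,0
+L1 (α=1/2) → [82, 98, 15/2]
+L2 (α=0) → [82, 98, 15/2]
+L3 (α=1/3) → [73, 121, 260/3]
→ [73, 121, 87]

at x=2,y=0 over L1,L2,L3:
after L1 α=6/7: [1044/7, 174/7, 1326/7]
after L2 α=1: [43, 154, 6]
after L3 α=6/7: [1261/7, 484/7, 456/7]
→ [180, 69, 65]

(1,0) stack=L1,L2,L4; from [0,0,0]:
+L1 (α=3/5) → [423/5, 696/5, 513/5]
+L2 (α=0) → [423/5, 696/5, 513/5]
+L4 (α=6/7) → [3573/35, 1836/35, 3183/35]
= [102, 52, 91]

query (2,0) [L1,L2,L4,L5,L6] — begin 0,0,0
after L1 α=6/7: [1044/7, 174/7, 1326/7]
after L2 α=1: [43, 154, 6]
after L4 α=1/2: [100, 156, 36]
after L5 α=2/5: [644/5, 688/5, 214/5]
after L6 α=1/2: [1509/10, 1193/10, 1089/10]
rounded: [151, 119, 109]

at x=1,y=1 over L1,L2,L4,L5,L6:
+L1 (α=1/5) → [49/5, 27/5, 16]
+L2 (α=1/8) → [237/10, 71/10, 259/8]
+L4 (α=1/4) → [1551/40, 2363/40, 2465/32]
+L5 (α=1) → [13, 13, 65]
+L6 (α=1/8) → [245/8, 151/8, 351/4]
= [31, 19, 88]

query (2,1) [L1,L2,L4,L5,L6] — begin 0,0,0
after L1 α=1/7: [25/7, 38/7, 10]
after L2 α=1/2: [109/14, 285/7, 6]
after L4 α=7/8: [20297/112, 11751/56, 209]
after L5 α=3/4: [67673/448, 19647/224, 959/4]
after L6 α=1/2: [176985/896, 55935/448, 1739/8]
= [198, 125, 217]

(2,0) stack=L1,L2,L4,L5,L7; from [0,0,0]:
after L1 α=6/7: [1044/7, 174/7, 1326/7]
after L2 α=1: [43, 154, 6]
after L4 α=1/2: [100, 156, 36]
after L5 α=2/5: [644/5, 688/5, 214/5]
after L7 α=1/3: [2233/15, 2311/15, 1088/15]
rounded: [149, 154, 73]


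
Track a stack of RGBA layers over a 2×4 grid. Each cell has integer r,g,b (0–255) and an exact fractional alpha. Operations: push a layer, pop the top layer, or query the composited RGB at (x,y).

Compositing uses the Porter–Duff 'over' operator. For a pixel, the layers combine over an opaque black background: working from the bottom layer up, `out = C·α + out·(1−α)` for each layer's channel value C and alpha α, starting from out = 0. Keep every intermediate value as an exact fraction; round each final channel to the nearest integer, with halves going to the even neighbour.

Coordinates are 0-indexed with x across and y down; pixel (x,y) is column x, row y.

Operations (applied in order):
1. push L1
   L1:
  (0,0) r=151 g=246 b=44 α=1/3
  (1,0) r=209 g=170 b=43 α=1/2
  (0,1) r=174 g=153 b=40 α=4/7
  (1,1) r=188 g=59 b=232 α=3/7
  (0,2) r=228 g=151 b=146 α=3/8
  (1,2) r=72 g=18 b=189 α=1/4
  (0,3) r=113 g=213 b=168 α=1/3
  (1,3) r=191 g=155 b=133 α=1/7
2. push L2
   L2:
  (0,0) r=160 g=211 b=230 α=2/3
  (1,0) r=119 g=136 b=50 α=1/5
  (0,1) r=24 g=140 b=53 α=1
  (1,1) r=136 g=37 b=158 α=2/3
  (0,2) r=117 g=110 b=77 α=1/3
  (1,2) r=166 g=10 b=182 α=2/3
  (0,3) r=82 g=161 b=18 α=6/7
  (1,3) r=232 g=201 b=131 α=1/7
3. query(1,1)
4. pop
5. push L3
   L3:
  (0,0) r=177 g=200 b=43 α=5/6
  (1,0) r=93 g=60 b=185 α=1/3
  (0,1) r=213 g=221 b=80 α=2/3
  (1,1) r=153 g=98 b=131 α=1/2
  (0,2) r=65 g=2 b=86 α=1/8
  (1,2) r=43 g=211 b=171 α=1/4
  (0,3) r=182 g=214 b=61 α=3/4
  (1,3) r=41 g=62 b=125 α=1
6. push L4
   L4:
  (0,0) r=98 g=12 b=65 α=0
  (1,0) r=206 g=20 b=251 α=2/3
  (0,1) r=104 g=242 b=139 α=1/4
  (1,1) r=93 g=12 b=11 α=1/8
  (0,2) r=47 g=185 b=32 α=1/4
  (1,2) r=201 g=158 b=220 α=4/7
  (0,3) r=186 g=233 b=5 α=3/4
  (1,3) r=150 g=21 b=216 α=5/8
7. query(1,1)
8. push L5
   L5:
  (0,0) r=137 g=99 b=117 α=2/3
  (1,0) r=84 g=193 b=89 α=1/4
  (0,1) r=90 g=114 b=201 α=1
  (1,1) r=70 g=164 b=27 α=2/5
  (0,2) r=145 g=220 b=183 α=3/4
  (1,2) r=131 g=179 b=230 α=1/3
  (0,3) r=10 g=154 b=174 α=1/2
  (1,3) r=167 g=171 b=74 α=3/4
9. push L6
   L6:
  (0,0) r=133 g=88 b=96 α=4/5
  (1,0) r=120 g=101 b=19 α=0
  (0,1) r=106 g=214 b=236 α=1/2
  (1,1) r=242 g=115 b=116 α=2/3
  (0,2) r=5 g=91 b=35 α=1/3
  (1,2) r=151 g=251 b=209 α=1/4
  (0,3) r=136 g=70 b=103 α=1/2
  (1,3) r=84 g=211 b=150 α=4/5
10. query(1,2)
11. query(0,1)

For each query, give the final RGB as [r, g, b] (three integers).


(1,1) stack=L1,L2; from [0,0,0]:
after L1 α=3/7: [564/7, 177/7, 696/7]
after L2 α=2/3: [2468/21, 695/21, 2908/21]
rounded: [118, 33, 138]

(1,1) stack=L1,L3,L4; from [0,0,0]:
+L1 (α=3/7) → [564/7, 177/7, 696/7]
+L3 (α=1/2) → [1635/14, 863/14, 1613/14]
+L4 (α=1/8) → [1821/16, 887/16, 1635/16]
rounded: [114, 55, 102]

(1,2) stack=L1,L3,L4,L5,L6; from [0,0,0]:
+L1 (α=1/4) → [18, 9/2, 189/4]
+L3 (α=1/4) → [97/4, 449/8, 1251/16]
+L4 (α=4/7) → [501/4, 6403/56, 17833/112]
+L5 (α=1/3) → [763/6, 3805/28, 30713/168]
+L6 (α=1/4) → [1065/8, 18443/112, 42417/224]
→ [133, 165, 189]

at x=0,y=1 over L1,L3,L4,L5,L6:
after L1 α=4/7: [696/7, 612/7, 160/7]
after L3 α=2/3: [1226/7, 3706/21, 1280/21]
after L4 α=1/4: [2203/14, 1350/7, 2253/28]
after L5 α=1: [90, 114, 201]
after L6 α=1/2: [98, 164, 437/2]
→ [98, 164, 218]


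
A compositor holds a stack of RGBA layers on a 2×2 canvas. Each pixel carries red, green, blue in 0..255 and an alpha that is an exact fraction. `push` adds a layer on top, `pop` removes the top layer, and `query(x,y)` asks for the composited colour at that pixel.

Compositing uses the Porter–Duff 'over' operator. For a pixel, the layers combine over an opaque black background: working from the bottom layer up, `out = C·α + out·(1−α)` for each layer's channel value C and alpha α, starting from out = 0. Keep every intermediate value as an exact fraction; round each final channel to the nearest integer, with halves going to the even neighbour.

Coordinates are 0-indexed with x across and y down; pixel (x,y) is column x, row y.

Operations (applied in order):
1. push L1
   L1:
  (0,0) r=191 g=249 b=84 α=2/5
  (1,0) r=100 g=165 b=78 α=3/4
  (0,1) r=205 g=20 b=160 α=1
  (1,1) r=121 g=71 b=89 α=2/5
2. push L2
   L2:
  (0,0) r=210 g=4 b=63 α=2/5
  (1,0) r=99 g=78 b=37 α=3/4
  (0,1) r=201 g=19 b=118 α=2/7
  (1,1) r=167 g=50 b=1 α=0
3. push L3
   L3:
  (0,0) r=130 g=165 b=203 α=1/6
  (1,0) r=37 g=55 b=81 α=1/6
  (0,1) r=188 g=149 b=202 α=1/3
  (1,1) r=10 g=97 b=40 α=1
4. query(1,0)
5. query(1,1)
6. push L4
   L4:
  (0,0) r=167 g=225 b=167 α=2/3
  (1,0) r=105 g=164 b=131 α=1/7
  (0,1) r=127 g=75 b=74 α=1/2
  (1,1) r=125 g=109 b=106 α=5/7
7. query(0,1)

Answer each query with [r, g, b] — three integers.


query (1,0) [L1,L2,L3] — begin 0,0,0
after L1 α=3/4: [75, 495/4, 117/2]
after L2 α=3/4: [93, 1431/16, 339/8]
after L3 α=1/6: [251/3, 8035/96, 781/16]
→ [84, 84, 49]

at x=1,y=1 over L1,L2,L3:
L1 α=2/5: [242/5, 142/5, 178/5]
L2 α=0: [242/5, 142/5, 178/5]
L3 α=1: [10, 97, 40]
= [10, 97, 40]

query (0,1) [L1,L2,L3,L4] — begin 0,0,0
+L1 (α=1) → [205, 20, 160]
+L2 (α=2/7) → [1427/7, 138/7, 148]
+L3 (α=1/3) → [1390/7, 1319/21, 166]
+L4 (α=1/2) → [2279/14, 1447/21, 120]
→ [163, 69, 120]


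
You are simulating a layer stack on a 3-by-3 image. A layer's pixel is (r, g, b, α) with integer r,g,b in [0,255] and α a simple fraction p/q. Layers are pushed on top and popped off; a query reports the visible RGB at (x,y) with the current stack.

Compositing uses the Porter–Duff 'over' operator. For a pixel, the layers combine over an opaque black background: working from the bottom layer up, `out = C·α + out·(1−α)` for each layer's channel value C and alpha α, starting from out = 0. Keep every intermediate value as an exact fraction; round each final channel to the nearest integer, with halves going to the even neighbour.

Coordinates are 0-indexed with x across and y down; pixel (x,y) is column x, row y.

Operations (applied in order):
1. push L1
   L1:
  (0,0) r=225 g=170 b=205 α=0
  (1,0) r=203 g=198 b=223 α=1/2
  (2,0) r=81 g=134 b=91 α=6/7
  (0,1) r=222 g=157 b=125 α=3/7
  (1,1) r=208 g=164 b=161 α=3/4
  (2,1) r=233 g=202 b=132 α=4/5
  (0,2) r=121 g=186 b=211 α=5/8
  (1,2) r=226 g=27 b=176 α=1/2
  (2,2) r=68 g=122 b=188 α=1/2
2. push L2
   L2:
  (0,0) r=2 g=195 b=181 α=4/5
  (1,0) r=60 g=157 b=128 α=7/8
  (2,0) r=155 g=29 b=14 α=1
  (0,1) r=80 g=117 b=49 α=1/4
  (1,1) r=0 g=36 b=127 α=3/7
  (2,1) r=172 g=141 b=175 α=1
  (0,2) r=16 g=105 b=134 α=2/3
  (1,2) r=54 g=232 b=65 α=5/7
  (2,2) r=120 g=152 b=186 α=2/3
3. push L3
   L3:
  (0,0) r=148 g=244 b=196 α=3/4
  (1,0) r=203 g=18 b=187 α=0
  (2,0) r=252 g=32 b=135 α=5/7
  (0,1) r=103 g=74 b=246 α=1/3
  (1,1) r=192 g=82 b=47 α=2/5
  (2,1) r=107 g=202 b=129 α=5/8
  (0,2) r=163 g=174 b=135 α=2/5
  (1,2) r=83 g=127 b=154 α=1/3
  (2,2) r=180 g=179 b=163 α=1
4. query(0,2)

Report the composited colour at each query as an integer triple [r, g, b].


query (0,2) [L1,L2,L3] — begin 0,0,0
L1 α=5/8: [605/8, 465/4, 1055/8]
L2 α=2/3: [287/8, 435/4, 3199/24]
L3 α=2/5: [3469/40, 2697/20, 5359/40]
= [87, 135, 134]
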